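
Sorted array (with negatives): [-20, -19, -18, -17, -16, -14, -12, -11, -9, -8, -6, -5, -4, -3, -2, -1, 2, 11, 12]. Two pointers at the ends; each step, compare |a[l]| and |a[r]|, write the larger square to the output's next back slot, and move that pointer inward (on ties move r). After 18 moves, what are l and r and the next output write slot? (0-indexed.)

l=0 r=18: |-20|>|12| out[18]=400, l++
l=1 r=18: |-19|>|12| out[17]=361, l++
l=2 r=18: |-18|>|12| out[16]=324, l++
l=3 r=18: |-17|>|12| out[15]=289, l++
l=4 r=18: |-16|>|12| out[14]=256, l++
l=5 r=18: |-14|>|12| out[13]=196, l++
l=6 r=18: |-12|<=|12| out[12]=144, r--
l=6 r=17: |-12|>|11| out[11]=144, l++
l=7 r=17: |-11|<=|11| out[10]=121, r--
l=7 r=16: |-11|>|2| out[9]=121, l++
l=8 r=16: |-9|>|2| out[8]=81, l++
l=9 r=16: |-8|>|2| out[7]=64, l++
l=10 r=16: |-6|>|2| out[6]=36, l++
l=11 r=16: |-5|>|2| out[5]=25, l++
l=12 r=16: |-4|>|2| out[4]=16, l++
l=13 r=16: |-3|>|2| out[3]=9, l++
l=14 r=16: |-2|<=|2| out[2]=4, r--
l=14 r=15: |-2|>|-1| out[1]=4, l++

l=15, r=15, next write slot=0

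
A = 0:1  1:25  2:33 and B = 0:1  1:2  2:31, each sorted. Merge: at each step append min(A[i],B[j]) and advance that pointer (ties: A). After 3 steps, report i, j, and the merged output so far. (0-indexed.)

i=0 j=0: A[i]=1<=B[j]=1 take 1, i++
i=1 j=0: A[i]=25>B[j]=1 take 1, j++
i=1 j=1: A[i]=25>B[j]=2 take 2, j++

i=1, j=2, merged so far=[1, 1, 2]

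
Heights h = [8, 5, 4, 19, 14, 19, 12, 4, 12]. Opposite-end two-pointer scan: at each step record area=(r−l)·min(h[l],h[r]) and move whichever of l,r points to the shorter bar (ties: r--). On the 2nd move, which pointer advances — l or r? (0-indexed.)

l

[0,8] min(8,12)*8=64 best=64 * → l++
[1,8] min(5,12)*7=35 best=64 → l++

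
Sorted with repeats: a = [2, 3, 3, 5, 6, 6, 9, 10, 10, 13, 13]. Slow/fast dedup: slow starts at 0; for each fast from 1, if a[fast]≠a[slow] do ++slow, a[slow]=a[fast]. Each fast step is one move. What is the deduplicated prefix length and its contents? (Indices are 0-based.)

length 7; prefix = [2, 3, 5, 6, 9, 10, 13]

(s=0,f=1) a[fast]=3≠a[slow]=2 write a[1]=3 → slow++,fast++
(s=1,f=2) a[fast]=3=a[slow] dup → fast++
(s=1,f=3) a[fast]=5≠a[slow]=3 write a[2]=5 → slow++,fast++
(s=2,f=4) a[fast]=6≠a[slow]=5 write a[3]=6 → slow++,fast++
(s=3,f=5) a[fast]=6=a[slow] dup → fast++
(s=3,f=6) a[fast]=9≠a[slow]=6 write a[4]=9 → slow++,fast++
(s=4,f=7) a[fast]=10≠a[slow]=9 write a[5]=10 → slow++,fast++
(s=5,f=8) a[fast]=10=a[slow] dup → fast++
(s=5,f=9) a[fast]=13≠a[slow]=10 write a[6]=13 → slow++,fast++
(s=6,f=10) a[fast]=13=a[slow] dup → fast++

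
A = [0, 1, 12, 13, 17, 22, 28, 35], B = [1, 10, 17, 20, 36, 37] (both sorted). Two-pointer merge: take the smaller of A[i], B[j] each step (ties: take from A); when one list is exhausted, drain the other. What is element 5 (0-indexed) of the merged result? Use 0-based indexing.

i=0 j=0: A[i]=0<=B[j]=1 take 0, i++
i=1 j=0: A[i]=1<=B[j]=1 take 1, i++
i=2 j=0: A[i]=12>B[j]=1 take 1, j++
i=2 j=1: A[i]=12>B[j]=10 take 10, j++
i=2 j=2: A[i]=12<=B[j]=17 take 12, i++
i=3 j=2: A[i]=13<=B[j]=17 take 13, i++
i=4 j=2: A[i]=17<=B[j]=17 take 17, i++
i=5 j=2: A[i]=22>B[j]=17 take 17, j++
i=5 j=3: A[i]=22>B[j]=20 take 20, j++
i=5 j=4: A[i]=22<=B[j]=36 take 22, i++
i=6 j=4: A[i]=28<=B[j]=36 take 28, i++
i=7 j=4: A[i]=35<=B[j]=36 take 35, i++
i=8 j=4: A done, take B[j]=36, j++
i=8 j=5: A done, take B[j]=37, j++

merged[5] = 13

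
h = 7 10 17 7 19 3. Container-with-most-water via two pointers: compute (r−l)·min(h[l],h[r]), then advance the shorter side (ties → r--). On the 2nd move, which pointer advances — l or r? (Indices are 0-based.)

l

l=0 r=5: min(7,3)*5=15 best=15 *, r--
l=0 r=4: min(7,19)*4=28 best=28 *, l++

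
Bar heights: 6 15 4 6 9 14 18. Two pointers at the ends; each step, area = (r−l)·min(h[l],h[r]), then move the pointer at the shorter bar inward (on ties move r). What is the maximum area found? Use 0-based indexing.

l=0 r=6: min(6,18)*6=36 best=36 *, l++
l=1 r=6: min(15,18)*5=75 best=75 *, l++
l=2 r=6: min(4,18)*4=16 best=75, l++
l=3 r=6: min(6,18)*3=18 best=75, l++
l=4 r=6: min(9,18)*2=18 best=75, l++
l=5 r=6: min(14,18)*1=14 best=75, l++

max area = 75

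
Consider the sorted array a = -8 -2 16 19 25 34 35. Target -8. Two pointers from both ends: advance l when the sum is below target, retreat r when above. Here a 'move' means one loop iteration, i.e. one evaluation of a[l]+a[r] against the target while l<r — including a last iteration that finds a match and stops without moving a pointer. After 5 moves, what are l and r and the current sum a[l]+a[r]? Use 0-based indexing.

l=0, r=1, sum=-10

[0,6] -8+35=27 >-8 → r--
[0,5] -8+34=26 >-8 → r--
[0,4] -8+25=17 >-8 → r--
[0,3] -8+19=11 >-8 → r--
[0,2] -8+16=8 >-8 → r--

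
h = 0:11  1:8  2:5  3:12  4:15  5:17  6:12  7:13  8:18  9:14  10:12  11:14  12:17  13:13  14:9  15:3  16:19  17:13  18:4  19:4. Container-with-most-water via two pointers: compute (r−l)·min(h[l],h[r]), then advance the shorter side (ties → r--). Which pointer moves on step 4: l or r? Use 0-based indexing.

l

[0,19] min(11,4)*19=76 best=76 * → r--
[0,18] min(11,4)*18=72 best=76 → r--
[0,17] min(11,13)*17=187 best=187 * → l++
[1,17] min(8,13)*16=128 best=187 → l++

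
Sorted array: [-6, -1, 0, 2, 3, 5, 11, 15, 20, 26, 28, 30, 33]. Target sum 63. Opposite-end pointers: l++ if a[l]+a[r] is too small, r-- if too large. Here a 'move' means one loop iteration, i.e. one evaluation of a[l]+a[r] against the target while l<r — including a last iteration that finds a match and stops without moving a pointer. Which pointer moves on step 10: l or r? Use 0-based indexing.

l

[0,12] -6+33=27 <63 → l++
[1,12] -1+33=32 <63 → l++
[2,12] 0+33=33 <63 → l++
[3,12] 2+33=35 <63 → l++
[4,12] 3+33=36 <63 → l++
[5,12] 5+33=38 <63 → l++
[6,12] 11+33=44 <63 → l++
[7,12] 15+33=48 <63 → l++
[8,12] 20+33=53 <63 → l++
[9,12] 26+33=59 <63 → l++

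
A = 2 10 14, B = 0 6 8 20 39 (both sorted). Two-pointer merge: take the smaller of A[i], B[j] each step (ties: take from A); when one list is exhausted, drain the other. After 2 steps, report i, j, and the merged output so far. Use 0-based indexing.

i=1, j=1, merged so far=[0, 2]

[i=0,j=0] A[i]=2>B[j]=0 take 0 → j++
[i=0,j=1] A[i]=2<=B[j]=6 take 2 → i++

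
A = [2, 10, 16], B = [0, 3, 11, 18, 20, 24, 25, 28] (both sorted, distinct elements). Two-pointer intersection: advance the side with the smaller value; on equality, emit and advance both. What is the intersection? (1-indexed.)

i=1 j=1: 2>0, j++
i=1 j=2: 2<3, i++
i=2 j=2: 10>3, j++
i=2 j=3: 10<11, i++
i=3 j=3: 16>11, j++
i=3 j=4: 16<18, i++

intersection = []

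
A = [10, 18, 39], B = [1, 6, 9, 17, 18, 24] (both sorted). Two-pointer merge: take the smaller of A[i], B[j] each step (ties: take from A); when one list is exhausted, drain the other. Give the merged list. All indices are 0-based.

[1, 6, 9, 10, 17, 18, 18, 24, 39]

[i=0,j=0] A[i]=10>B[j]=1 take 1 → j++
[i=0,j=1] A[i]=10>B[j]=6 take 6 → j++
[i=0,j=2] A[i]=10>B[j]=9 take 9 → j++
[i=0,j=3] A[i]=10<=B[j]=17 take 10 → i++
[i=1,j=3] A[i]=18>B[j]=17 take 17 → j++
[i=1,j=4] A[i]=18<=B[j]=18 take 18 → i++
[i=2,j=4] A[i]=39>B[j]=18 take 18 → j++
[i=2,j=5] A[i]=39>B[j]=24 take 24 → j++
[i=2,j=6] B done, take A[i]=39 → i++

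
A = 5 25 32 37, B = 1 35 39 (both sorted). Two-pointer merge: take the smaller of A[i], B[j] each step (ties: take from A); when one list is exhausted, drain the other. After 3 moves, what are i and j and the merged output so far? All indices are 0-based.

i=2, j=1, merged so far=[1, 5, 25]

i=0 j=0: A[i]=5>B[j]=1 take 1, j++
i=0 j=1: A[i]=5<=B[j]=35 take 5, i++
i=1 j=1: A[i]=25<=B[j]=35 take 25, i++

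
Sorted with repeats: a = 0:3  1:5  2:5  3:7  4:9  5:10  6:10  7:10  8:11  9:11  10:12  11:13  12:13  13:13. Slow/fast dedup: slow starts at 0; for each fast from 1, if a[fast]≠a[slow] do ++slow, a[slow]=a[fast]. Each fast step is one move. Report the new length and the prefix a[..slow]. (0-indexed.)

length 8; prefix = [3, 5, 7, 9, 10, 11, 12, 13]

(s=0,f=1) a[fast]=5≠a[slow]=3 write a[1]=5 → slow++,fast++
(s=1,f=2) a[fast]=5=a[slow] dup → fast++
(s=1,f=3) a[fast]=7≠a[slow]=5 write a[2]=7 → slow++,fast++
(s=2,f=4) a[fast]=9≠a[slow]=7 write a[3]=9 → slow++,fast++
(s=3,f=5) a[fast]=10≠a[slow]=9 write a[4]=10 → slow++,fast++
(s=4,f=6) a[fast]=10=a[slow] dup → fast++
(s=4,f=7) a[fast]=10=a[slow] dup → fast++
(s=4,f=8) a[fast]=11≠a[slow]=10 write a[5]=11 → slow++,fast++
(s=5,f=9) a[fast]=11=a[slow] dup → fast++
(s=5,f=10) a[fast]=12≠a[slow]=11 write a[6]=12 → slow++,fast++
(s=6,f=11) a[fast]=13≠a[slow]=12 write a[7]=13 → slow++,fast++
(s=7,f=12) a[fast]=13=a[slow] dup → fast++
(s=7,f=13) a[fast]=13=a[slow] dup → fast++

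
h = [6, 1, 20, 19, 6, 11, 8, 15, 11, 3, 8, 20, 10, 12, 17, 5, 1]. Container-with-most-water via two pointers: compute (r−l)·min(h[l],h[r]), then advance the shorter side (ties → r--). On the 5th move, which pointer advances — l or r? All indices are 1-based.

[1,17] min(6,1)*16=16 best=16 * → r--
[1,16] min(6,5)*15=75 best=75 * → r--
[1,15] min(6,17)*14=84 best=84 * → l++
[2,15] min(1,17)*13=13 best=84 → l++
[3,15] min(20,17)*12=204 best=204 * → r--

r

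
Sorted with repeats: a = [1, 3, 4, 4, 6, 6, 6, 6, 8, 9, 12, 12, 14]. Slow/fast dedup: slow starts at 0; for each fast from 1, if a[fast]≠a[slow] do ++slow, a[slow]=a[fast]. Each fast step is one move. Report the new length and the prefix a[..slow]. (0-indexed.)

slow=0 fast=1: a[fast]=3≠a[slow]=1 write a[1]=3, slow++,fast++
slow=1 fast=2: a[fast]=4≠a[slow]=3 write a[2]=4, slow++,fast++
slow=2 fast=3: a[fast]=4=a[slow] dup, fast++
slow=2 fast=4: a[fast]=6≠a[slow]=4 write a[3]=6, slow++,fast++
slow=3 fast=5: a[fast]=6=a[slow] dup, fast++
slow=3 fast=6: a[fast]=6=a[slow] dup, fast++
slow=3 fast=7: a[fast]=6=a[slow] dup, fast++
slow=3 fast=8: a[fast]=8≠a[slow]=6 write a[4]=8, slow++,fast++
slow=4 fast=9: a[fast]=9≠a[slow]=8 write a[5]=9, slow++,fast++
slow=5 fast=10: a[fast]=12≠a[slow]=9 write a[6]=12, slow++,fast++
slow=6 fast=11: a[fast]=12=a[slow] dup, fast++
slow=6 fast=12: a[fast]=14≠a[slow]=12 write a[7]=14, slow++,fast++

length 8; prefix = [1, 3, 4, 6, 8, 9, 12, 14]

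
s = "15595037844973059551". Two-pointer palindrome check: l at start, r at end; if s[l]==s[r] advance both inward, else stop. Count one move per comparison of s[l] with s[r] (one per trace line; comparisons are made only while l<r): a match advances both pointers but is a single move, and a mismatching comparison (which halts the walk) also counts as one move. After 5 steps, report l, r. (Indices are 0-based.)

l=5, r=14

l=0 r=19: '1'=='1', l++,r--
l=1 r=18: '5'=='5', l++,r--
l=2 r=17: '5'=='5', l++,r--
l=3 r=16: '9'=='9', l++,r--
l=4 r=15: '5'=='5', l++,r--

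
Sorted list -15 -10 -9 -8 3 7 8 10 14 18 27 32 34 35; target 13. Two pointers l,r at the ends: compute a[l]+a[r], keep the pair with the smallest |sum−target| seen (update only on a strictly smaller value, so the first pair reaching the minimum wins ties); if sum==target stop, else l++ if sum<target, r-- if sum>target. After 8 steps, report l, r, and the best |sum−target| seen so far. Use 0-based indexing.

[0,13] -15+35=20 d=7 * → r--
[0,12] -15+34=19 d=6 * → r--
[0,11] -15+32=17 d=4 * → r--
[0,10] -15+27=12 d=1 * → l++
[1,10] -10+27=17 d=4 → r--
[1,9] -10+18=8 d=5 → l++
[2,9] -9+18=9 d=4 → l++
[3,9] -8+18=10 d=3 → l++

l=4, r=9, best |Δ|=1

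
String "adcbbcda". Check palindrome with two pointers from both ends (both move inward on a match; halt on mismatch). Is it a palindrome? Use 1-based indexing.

l=1 r=8: 'a'=='a', l++,r--
l=2 r=7: 'd'=='d', l++,r--
l=3 r=6: 'c'=='c', l++,r--
l=4 r=5: 'b'=='b', l++,r--

palindrome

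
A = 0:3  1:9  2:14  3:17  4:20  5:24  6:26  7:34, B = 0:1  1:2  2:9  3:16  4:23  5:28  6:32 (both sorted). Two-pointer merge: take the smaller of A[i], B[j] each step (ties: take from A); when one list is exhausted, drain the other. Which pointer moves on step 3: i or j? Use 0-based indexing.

i

i=0 j=0: A[i]=3>B[j]=1 take 1, j++
i=0 j=1: A[i]=3>B[j]=2 take 2, j++
i=0 j=2: A[i]=3<=B[j]=9 take 3, i++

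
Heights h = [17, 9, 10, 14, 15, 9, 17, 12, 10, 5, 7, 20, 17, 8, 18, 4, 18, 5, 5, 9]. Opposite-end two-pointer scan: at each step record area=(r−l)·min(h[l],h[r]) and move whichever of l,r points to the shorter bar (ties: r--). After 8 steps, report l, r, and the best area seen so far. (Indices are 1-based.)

[1,20] min(17,9)*19=171 best=171 * → r--
[1,19] min(17,5)*18=90 best=171 → r--
[1,18] min(17,5)*17=85 best=171 → r--
[1,17] min(17,18)*16=272 best=272 * → l++
[2,17] min(9,18)*15=135 best=272 → l++
[3,17] min(10,18)*14=140 best=272 → l++
[4,17] min(14,18)*13=182 best=272 → l++
[5,17] min(15,18)*12=180 best=272 → l++

l=6, r=17, best area=272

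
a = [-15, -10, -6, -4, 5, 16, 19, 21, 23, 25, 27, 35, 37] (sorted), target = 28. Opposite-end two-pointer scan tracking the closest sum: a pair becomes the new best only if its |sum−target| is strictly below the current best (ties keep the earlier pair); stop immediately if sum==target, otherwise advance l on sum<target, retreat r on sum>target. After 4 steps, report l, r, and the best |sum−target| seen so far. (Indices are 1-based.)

l=3, r=11, best |Δ|=1

[1,13] -15+37=22 d=6 * → l++
[2,13] -10+37=27 d=1 * → l++
[3,13] -6+37=31 d=3 → r--
[3,12] -6+35=29 d=1 → r--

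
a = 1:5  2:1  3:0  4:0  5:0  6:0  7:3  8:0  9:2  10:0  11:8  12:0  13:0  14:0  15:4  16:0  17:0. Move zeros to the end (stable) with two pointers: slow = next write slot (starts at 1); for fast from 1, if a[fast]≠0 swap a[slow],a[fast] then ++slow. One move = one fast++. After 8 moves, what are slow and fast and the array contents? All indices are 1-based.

slow=1 fast=1: a[fast]=5≠0 swap→a[1]=5, slow++,fast++
slow=2 fast=2: a[fast]=1≠0 swap→a[2]=1, slow++,fast++
slow=3 fast=3: a[fast]=0, fast++
slow=3 fast=4: a[fast]=0, fast++
slow=3 fast=5: a[fast]=0, fast++
slow=3 fast=6: a[fast]=0, fast++
slow=3 fast=7: a[fast]=3≠0 swap→a[3]=3, slow++,fast++
slow=4 fast=8: a[fast]=0, fast++

slow=4, fast=9, a=[5, 1, 3, 0, 0, 0, 0, 0, 2, 0, 8, 0, 0, 0, 4, 0, 0]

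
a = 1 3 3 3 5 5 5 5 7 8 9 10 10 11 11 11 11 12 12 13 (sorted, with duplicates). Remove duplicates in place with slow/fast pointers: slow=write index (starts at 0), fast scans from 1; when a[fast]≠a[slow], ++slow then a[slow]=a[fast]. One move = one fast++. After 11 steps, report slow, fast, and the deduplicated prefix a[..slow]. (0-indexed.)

slow=0 fast=1: a[fast]=3≠a[slow]=1 write a[1]=3, slow++,fast++
slow=1 fast=2: a[fast]=3=a[slow] dup, fast++
slow=1 fast=3: a[fast]=3=a[slow] dup, fast++
slow=1 fast=4: a[fast]=5≠a[slow]=3 write a[2]=5, slow++,fast++
slow=2 fast=5: a[fast]=5=a[slow] dup, fast++
slow=2 fast=6: a[fast]=5=a[slow] dup, fast++
slow=2 fast=7: a[fast]=5=a[slow] dup, fast++
slow=2 fast=8: a[fast]=7≠a[slow]=5 write a[3]=7, slow++,fast++
slow=3 fast=9: a[fast]=8≠a[slow]=7 write a[4]=8, slow++,fast++
slow=4 fast=10: a[fast]=9≠a[slow]=8 write a[5]=9, slow++,fast++
slow=5 fast=11: a[fast]=10≠a[slow]=9 write a[6]=10, slow++,fast++

slow=6, fast=12, prefix=[1, 3, 5, 7, 8, 9, 10]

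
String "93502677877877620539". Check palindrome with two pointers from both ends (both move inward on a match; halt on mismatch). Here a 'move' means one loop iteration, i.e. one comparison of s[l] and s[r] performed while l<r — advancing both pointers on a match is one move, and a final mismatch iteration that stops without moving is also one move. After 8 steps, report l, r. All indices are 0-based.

l=8, r=11

l=0 r=19: '9'=='9', l++,r--
l=1 r=18: '3'=='3', l++,r--
l=2 r=17: '5'=='5', l++,r--
l=3 r=16: '0'=='0', l++,r--
l=4 r=15: '2'=='2', l++,r--
l=5 r=14: '6'=='6', l++,r--
l=6 r=13: '7'=='7', l++,r--
l=7 r=12: '7'=='7', l++,r--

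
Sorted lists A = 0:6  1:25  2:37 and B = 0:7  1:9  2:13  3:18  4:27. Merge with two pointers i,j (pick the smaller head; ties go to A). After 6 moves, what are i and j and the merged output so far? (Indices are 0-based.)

[i=0,j=0] A[i]=6<=B[j]=7 take 6 → i++
[i=1,j=0] A[i]=25>B[j]=7 take 7 → j++
[i=1,j=1] A[i]=25>B[j]=9 take 9 → j++
[i=1,j=2] A[i]=25>B[j]=13 take 13 → j++
[i=1,j=3] A[i]=25>B[j]=18 take 18 → j++
[i=1,j=4] A[i]=25<=B[j]=27 take 25 → i++

i=2, j=4, merged so far=[6, 7, 9, 13, 18, 25]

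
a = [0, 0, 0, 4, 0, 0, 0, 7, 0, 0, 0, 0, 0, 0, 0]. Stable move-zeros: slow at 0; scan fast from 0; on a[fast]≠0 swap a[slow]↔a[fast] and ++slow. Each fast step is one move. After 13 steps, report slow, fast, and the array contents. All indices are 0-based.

(s=0,f=0) a[fast]=0 → fast++
(s=0,f=1) a[fast]=0 → fast++
(s=0,f=2) a[fast]=0 → fast++
(s=0,f=3) a[fast]=4≠0 swap→a[0]=4 → slow++,fast++
(s=1,f=4) a[fast]=0 → fast++
(s=1,f=5) a[fast]=0 → fast++
(s=1,f=6) a[fast]=0 → fast++
(s=1,f=7) a[fast]=7≠0 swap→a[1]=7 → slow++,fast++
(s=2,f=8) a[fast]=0 → fast++
(s=2,f=9) a[fast]=0 → fast++
(s=2,f=10) a[fast]=0 → fast++
(s=2,f=11) a[fast]=0 → fast++
(s=2,f=12) a[fast]=0 → fast++

slow=2, fast=13, a=[4, 7, 0, 0, 0, 0, 0, 0, 0, 0, 0, 0, 0, 0, 0]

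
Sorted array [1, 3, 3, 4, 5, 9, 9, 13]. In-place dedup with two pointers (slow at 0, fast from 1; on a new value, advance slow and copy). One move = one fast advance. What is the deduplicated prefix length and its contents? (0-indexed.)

length 6; prefix = [1, 3, 4, 5, 9, 13]

(s=0,f=1) a[fast]=3≠a[slow]=1 write a[1]=3 → slow++,fast++
(s=1,f=2) a[fast]=3=a[slow] dup → fast++
(s=1,f=3) a[fast]=4≠a[slow]=3 write a[2]=4 → slow++,fast++
(s=2,f=4) a[fast]=5≠a[slow]=4 write a[3]=5 → slow++,fast++
(s=3,f=5) a[fast]=9≠a[slow]=5 write a[4]=9 → slow++,fast++
(s=4,f=6) a[fast]=9=a[slow] dup → fast++
(s=4,f=7) a[fast]=13≠a[slow]=9 write a[5]=13 → slow++,fast++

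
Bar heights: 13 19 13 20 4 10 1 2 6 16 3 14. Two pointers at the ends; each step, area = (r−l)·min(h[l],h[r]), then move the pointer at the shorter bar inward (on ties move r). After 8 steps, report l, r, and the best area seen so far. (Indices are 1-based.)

l=2, r=5, best area=143

l=1 r=12: min(13,14)*11=143 best=143 *, l++
l=2 r=12: min(19,14)*10=140 best=143, r--
l=2 r=11: min(19,3)*9=27 best=143, r--
l=2 r=10: min(19,16)*8=128 best=143, r--
l=2 r=9: min(19,6)*7=42 best=143, r--
l=2 r=8: min(19,2)*6=12 best=143, r--
l=2 r=7: min(19,1)*5=5 best=143, r--
l=2 r=6: min(19,10)*4=40 best=143, r--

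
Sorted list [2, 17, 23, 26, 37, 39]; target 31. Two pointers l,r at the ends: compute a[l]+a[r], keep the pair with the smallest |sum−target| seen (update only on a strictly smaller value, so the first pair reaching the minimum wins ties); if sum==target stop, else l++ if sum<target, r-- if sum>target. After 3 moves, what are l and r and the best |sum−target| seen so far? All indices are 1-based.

l=1 r=6: 2+39=41 d=10 *, r--
l=1 r=5: 2+37=39 d=8 *, r--
l=1 r=4: 2+26=28 d=3 *, l++

l=2, r=4, best |Δ|=3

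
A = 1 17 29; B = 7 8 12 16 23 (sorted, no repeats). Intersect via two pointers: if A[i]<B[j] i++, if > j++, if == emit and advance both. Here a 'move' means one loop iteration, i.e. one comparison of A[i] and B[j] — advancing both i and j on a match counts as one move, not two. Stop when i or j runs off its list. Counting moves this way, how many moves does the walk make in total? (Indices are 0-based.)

7 moves

i=0 j=0: 1<7, i++
i=1 j=0: 17>7, j++
i=1 j=1: 17>8, j++
i=1 j=2: 17>12, j++
i=1 j=3: 17>16, j++
i=1 j=4: 17<23, i++
i=2 j=4: 29>23, j++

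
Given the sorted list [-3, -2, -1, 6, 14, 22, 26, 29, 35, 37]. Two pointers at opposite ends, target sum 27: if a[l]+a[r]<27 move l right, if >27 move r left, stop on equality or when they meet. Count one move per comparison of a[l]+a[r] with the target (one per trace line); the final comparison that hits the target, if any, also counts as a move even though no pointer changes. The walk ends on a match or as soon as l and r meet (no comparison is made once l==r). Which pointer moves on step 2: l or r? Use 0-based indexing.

l=0 r=9: -3+37=34 >27, r--
l=0 r=8: -3+35=32 >27, r--

r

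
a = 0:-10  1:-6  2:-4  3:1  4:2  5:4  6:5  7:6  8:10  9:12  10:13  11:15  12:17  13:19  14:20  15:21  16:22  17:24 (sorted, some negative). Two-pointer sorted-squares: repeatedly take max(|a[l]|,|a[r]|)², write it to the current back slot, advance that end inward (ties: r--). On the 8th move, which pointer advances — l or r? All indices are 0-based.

l=0 r=17: |-10|<=|24| out[17]=576, r--
l=0 r=16: |-10|<=|22| out[16]=484, r--
l=0 r=15: |-10|<=|21| out[15]=441, r--
l=0 r=14: |-10|<=|20| out[14]=400, r--
l=0 r=13: |-10|<=|19| out[13]=361, r--
l=0 r=12: |-10|<=|17| out[12]=289, r--
l=0 r=11: |-10|<=|15| out[11]=225, r--
l=0 r=10: |-10|<=|13| out[10]=169, r--

r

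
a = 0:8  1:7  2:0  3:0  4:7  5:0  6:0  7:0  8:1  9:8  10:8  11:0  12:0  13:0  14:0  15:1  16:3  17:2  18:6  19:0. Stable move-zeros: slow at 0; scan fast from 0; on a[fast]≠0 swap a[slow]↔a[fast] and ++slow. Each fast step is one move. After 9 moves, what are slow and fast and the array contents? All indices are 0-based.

slow=0 fast=0: a[fast]=8≠0 swap→a[0]=8, slow++,fast++
slow=1 fast=1: a[fast]=7≠0 swap→a[1]=7, slow++,fast++
slow=2 fast=2: a[fast]=0, fast++
slow=2 fast=3: a[fast]=0, fast++
slow=2 fast=4: a[fast]=7≠0 swap→a[2]=7, slow++,fast++
slow=3 fast=5: a[fast]=0, fast++
slow=3 fast=6: a[fast]=0, fast++
slow=3 fast=7: a[fast]=0, fast++
slow=3 fast=8: a[fast]=1≠0 swap→a[3]=1, slow++,fast++

slow=4, fast=9, a=[8, 7, 7, 1, 0, 0, 0, 0, 0, 8, 8, 0, 0, 0, 0, 1, 3, 2, 6, 0]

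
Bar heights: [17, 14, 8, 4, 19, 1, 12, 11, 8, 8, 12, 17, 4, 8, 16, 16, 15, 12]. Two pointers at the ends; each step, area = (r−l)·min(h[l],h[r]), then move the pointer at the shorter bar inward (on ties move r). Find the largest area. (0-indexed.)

[0,17] min(17,12)*17=204 best=204 * → r--
[0,16] min(17,15)*16=240 best=240 * → r--
[0,15] min(17,16)*15=240 best=240 → r--
[0,14] min(17,16)*14=224 best=240 → r--
[0,13] min(17,8)*13=104 best=240 → r--
[0,12] min(17,4)*12=48 best=240 → r--
[0,11] min(17,17)*11=187 best=240 → r--
[0,10] min(17,12)*10=120 best=240 → r--
[0,9] min(17,8)*9=72 best=240 → r--
[0,8] min(17,8)*8=64 best=240 → r--
[0,7] min(17,11)*7=77 best=240 → r--
[0,6] min(17,12)*6=72 best=240 → r--
[0,5] min(17,1)*5=5 best=240 → r--
[0,4] min(17,19)*4=68 best=240 → l++
[1,4] min(14,19)*3=42 best=240 → l++
[2,4] min(8,19)*2=16 best=240 → l++
[3,4] min(4,19)*1=4 best=240 → l++

max area = 240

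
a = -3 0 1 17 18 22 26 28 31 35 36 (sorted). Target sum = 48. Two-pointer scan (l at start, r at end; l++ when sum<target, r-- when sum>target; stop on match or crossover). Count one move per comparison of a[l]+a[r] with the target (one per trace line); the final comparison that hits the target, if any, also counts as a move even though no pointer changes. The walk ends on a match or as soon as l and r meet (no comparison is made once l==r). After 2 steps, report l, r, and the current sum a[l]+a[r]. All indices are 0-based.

[0,10] -3+36=33 <48 → l++
[1,10] 0+36=36 <48 → l++

l=2, r=10, sum=37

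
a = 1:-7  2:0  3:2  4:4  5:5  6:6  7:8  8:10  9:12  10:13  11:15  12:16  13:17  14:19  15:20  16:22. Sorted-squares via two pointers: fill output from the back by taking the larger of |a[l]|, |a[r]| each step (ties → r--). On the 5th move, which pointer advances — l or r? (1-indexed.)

l=1 r=16: |-7|<=|22| out[16]=484, r--
l=1 r=15: |-7|<=|20| out[15]=400, r--
l=1 r=14: |-7|<=|19| out[14]=361, r--
l=1 r=13: |-7|<=|17| out[13]=289, r--
l=1 r=12: |-7|<=|16| out[12]=256, r--

r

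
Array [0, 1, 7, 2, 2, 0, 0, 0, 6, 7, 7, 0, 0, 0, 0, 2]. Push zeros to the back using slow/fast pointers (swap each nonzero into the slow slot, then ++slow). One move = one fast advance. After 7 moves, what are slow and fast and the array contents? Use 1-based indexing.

slow=1 fast=1: a[fast]=0, fast++
slow=1 fast=2: a[fast]=1≠0 swap→a[1]=1, slow++,fast++
slow=2 fast=3: a[fast]=7≠0 swap→a[2]=7, slow++,fast++
slow=3 fast=4: a[fast]=2≠0 swap→a[3]=2, slow++,fast++
slow=4 fast=5: a[fast]=2≠0 swap→a[4]=2, slow++,fast++
slow=5 fast=6: a[fast]=0, fast++
slow=5 fast=7: a[fast]=0, fast++

slow=5, fast=8, a=[1, 7, 2, 2, 0, 0, 0, 0, 6, 7, 7, 0, 0, 0, 0, 2]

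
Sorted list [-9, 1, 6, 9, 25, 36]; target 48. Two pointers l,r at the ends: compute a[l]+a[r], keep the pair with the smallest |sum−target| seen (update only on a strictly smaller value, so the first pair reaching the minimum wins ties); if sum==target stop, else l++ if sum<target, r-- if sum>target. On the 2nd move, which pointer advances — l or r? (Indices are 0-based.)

[0,5] -9+36=27 d=21 * → l++
[1,5] 1+36=37 d=11 * → l++

l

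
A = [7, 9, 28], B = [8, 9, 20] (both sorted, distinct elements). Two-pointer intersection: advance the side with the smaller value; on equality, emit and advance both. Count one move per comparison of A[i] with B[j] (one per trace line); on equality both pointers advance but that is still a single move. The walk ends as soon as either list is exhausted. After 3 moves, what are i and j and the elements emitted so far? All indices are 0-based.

i=2, j=2, emitted=[9]

[i=0,j=0] 7<8 → i++
[i=1,j=0] 9>8 → j++
[i=1,j=1] 9==9 emit → i++,j++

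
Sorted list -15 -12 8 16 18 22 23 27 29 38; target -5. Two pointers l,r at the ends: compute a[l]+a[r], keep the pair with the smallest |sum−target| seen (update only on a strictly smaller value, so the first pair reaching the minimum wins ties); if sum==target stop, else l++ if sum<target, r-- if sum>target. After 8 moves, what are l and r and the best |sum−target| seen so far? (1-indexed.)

l=2, r=3, best |Δ|=2

[1,10] -15+38=23 d=28 * → r--
[1,9] -15+29=14 d=19 * → r--
[1,8] -15+27=12 d=17 * → r--
[1,7] -15+23=8 d=13 * → r--
[1,6] -15+22=7 d=12 * → r--
[1,5] -15+18=3 d=8 * → r--
[1,4] -15+16=1 d=6 * → r--
[1,3] -15+8=-7 d=2 * → l++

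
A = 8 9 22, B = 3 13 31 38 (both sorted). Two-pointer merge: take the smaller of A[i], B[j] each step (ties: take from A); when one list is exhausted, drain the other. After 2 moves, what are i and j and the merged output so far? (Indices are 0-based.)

i=0 j=0: A[i]=8>B[j]=3 take 3, j++
i=0 j=1: A[i]=8<=B[j]=13 take 8, i++

i=1, j=1, merged so far=[3, 8]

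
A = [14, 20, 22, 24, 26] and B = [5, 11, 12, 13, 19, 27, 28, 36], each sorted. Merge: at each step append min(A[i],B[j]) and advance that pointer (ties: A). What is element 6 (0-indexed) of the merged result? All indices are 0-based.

merged[6] = 20

i=0 j=0: A[i]=14>B[j]=5 take 5, j++
i=0 j=1: A[i]=14>B[j]=11 take 11, j++
i=0 j=2: A[i]=14>B[j]=12 take 12, j++
i=0 j=3: A[i]=14>B[j]=13 take 13, j++
i=0 j=4: A[i]=14<=B[j]=19 take 14, i++
i=1 j=4: A[i]=20>B[j]=19 take 19, j++
i=1 j=5: A[i]=20<=B[j]=27 take 20, i++
i=2 j=5: A[i]=22<=B[j]=27 take 22, i++
i=3 j=5: A[i]=24<=B[j]=27 take 24, i++
i=4 j=5: A[i]=26<=B[j]=27 take 26, i++
i=5 j=5: A done, take B[j]=27, j++
i=5 j=6: A done, take B[j]=28, j++
i=5 j=7: A done, take B[j]=36, j++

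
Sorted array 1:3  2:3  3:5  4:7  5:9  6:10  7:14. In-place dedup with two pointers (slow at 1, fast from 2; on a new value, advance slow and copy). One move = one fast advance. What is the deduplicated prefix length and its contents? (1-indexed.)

length 6; prefix = [3, 5, 7, 9, 10, 14]

slow=1 fast=2: a[fast]=3=a[slow] dup, fast++
slow=1 fast=3: a[fast]=5≠a[slow]=3 write a[2]=5, slow++,fast++
slow=2 fast=4: a[fast]=7≠a[slow]=5 write a[3]=7, slow++,fast++
slow=3 fast=5: a[fast]=9≠a[slow]=7 write a[4]=9, slow++,fast++
slow=4 fast=6: a[fast]=10≠a[slow]=9 write a[5]=10, slow++,fast++
slow=5 fast=7: a[fast]=14≠a[slow]=10 write a[6]=14, slow++,fast++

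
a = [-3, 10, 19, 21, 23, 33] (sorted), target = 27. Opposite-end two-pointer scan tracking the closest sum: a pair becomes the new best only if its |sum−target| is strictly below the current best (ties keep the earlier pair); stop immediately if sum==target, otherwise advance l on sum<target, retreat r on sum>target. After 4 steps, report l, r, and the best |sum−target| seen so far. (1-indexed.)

l=2, r=3, best |Δ|=3

l=1 r=6: -3+33=30 d=3 *, r--
l=1 r=5: -3+23=20 d=7, l++
l=2 r=5: 10+23=33 d=6, r--
l=2 r=4: 10+21=31 d=4, r--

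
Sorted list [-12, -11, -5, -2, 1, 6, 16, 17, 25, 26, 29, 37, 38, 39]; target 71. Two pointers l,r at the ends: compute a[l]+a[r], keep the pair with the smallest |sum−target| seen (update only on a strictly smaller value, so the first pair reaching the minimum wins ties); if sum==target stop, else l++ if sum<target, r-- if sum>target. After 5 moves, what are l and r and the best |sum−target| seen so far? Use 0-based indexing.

l=0 r=13: -12+39=27 d=44 *, l++
l=1 r=13: -11+39=28 d=43 *, l++
l=2 r=13: -5+39=34 d=37 *, l++
l=3 r=13: -2+39=37 d=34 *, l++
l=4 r=13: 1+39=40 d=31 *, l++

l=5, r=13, best |Δ|=31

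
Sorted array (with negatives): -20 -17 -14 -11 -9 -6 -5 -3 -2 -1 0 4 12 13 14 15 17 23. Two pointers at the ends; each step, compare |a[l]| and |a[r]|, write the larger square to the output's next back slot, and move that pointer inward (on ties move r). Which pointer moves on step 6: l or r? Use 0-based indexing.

[0,17] |-20|<=|23| out[17]=529 → r--
[0,16] |-20|>|17| out[16]=400 → l++
[1,16] |-17|<=|17| out[15]=289 → r--
[1,15] |-17|>|15| out[14]=289 → l++
[2,15] |-14|<=|15| out[13]=225 → r--
[2,14] |-14|<=|14| out[12]=196 → r--

r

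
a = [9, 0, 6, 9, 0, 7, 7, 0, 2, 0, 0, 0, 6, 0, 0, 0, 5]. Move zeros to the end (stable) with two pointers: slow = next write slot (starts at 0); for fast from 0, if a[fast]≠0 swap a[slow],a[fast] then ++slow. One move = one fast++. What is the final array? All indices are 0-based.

(s=0,f=0) a[fast]=9≠0 swap→a[0]=9 → slow++,fast++
(s=1,f=1) a[fast]=0 → fast++
(s=1,f=2) a[fast]=6≠0 swap→a[1]=6 → slow++,fast++
(s=2,f=3) a[fast]=9≠0 swap→a[2]=9 → slow++,fast++
(s=3,f=4) a[fast]=0 → fast++
(s=3,f=5) a[fast]=7≠0 swap→a[3]=7 → slow++,fast++
(s=4,f=6) a[fast]=7≠0 swap→a[4]=7 → slow++,fast++
(s=5,f=7) a[fast]=0 → fast++
(s=5,f=8) a[fast]=2≠0 swap→a[5]=2 → slow++,fast++
(s=6,f=9) a[fast]=0 → fast++
(s=6,f=10) a[fast]=0 → fast++
(s=6,f=11) a[fast]=0 → fast++
(s=6,f=12) a[fast]=6≠0 swap→a[6]=6 → slow++,fast++
(s=7,f=13) a[fast]=0 → fast++
(s=7,f=14) a[fast]=0 → fast++
(s=7,f=15) a[fast]=0 → fast++
(s=7,f=16) a[fast]=5≠0 swap→a[7]=5 → slow++,fast++

[9, 6, 9, 7, 7, 2, 6, 5, 0, 0, 0, 0, 0, 0, 0, 0, 0]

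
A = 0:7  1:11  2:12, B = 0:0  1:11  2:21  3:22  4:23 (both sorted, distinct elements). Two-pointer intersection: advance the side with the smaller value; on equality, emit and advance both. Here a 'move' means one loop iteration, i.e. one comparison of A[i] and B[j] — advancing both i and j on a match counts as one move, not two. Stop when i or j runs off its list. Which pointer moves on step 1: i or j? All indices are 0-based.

[i=0,j=0] 7>0 → j++

j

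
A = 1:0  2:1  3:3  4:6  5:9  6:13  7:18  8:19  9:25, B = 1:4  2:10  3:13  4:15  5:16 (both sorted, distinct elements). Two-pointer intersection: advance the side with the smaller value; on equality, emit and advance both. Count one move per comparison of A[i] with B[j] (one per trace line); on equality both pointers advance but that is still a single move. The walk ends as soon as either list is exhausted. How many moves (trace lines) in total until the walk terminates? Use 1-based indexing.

10 moves

[i=1,j=1] 0<4 → i++
[i=2,j=1] 1<4 → i++
[i=3,j=1] 3<4 → i++
[i=4,j=1] 6>4 → j++
[i=4,j=2] 6<10 → i++
[i=5,j=2] 9<10 → i++
[i=6,j=2] 13>10 → j++
[i=6,j=3] 13==13 emit → i++,j++
[i=7,j=4] 18>15 → j++
[i=7,j=5] 18>16 → j++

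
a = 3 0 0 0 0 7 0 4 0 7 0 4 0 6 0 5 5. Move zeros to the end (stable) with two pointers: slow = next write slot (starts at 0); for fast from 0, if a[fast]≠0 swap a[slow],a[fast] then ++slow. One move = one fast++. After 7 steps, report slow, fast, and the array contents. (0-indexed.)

(s=0,f=0) a[fast]=3≠0 swap→a[0]=3 → slow++,fast++
(s=1,f=1) a[fast]=0 → fast++
(s=1,f=2) a[fast]=0 → fast++
(s=1,f=3) a[fast]=0 → fast++
(s=1,f=4) a[fast]=0 → fast++
(s=1,f=5) a[fast]=7≠0 swap→a[1]=7 → slow++,fast++
(s=2,f=6) a[fast]=0 → fast++

slow=2, fast=7, a=[3, 7, 0, 0, 0, 0, 0, 4, 0, 7, 0, 4, 0, 6, 0, 5, 5]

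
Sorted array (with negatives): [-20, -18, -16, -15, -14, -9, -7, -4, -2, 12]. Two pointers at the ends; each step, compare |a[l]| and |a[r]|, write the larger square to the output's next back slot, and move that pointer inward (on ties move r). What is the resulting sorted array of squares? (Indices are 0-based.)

[4, 16, 49, 81, 144, 196, 225, 256, 324, 400]

l=0 r=9: |-20|>|12| out[9]=400, l++
l=1 r=9: |-18|>|12| out[8]=324, l++
l=2 r=9: |-16|>|12| out[7]=256, l++
l=3 r=9: |-15|>|12| out[6]=225, l++
l=4 r=9: |-14|>|12| out[5]=196, l++
l=5 r=9: |-9|<=|12| out[4]=144, r--
l=5 r=8: |-9|>|-2| out[3]=81, l++
l=6 r=8: |-7|>|-2| out[2]=49, l++
l=7 r=8: |-4|>|-2| out[1]=16, l++
l=8 r=8: |-2|<=|-2| out[0]=4, r--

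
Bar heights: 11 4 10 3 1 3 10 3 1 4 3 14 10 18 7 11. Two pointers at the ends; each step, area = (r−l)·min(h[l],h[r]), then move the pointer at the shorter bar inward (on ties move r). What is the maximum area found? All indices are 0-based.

max area = 165

[0,15] min(11,11)*15=165 best=165 * → r--
[0,14] min(11,7)*14=98 best=165 → r--
[0,13] min(11,18)*13=143 best=165 → l++
[1,13] min(4,18)*12=48 best=165 → l++
[2,13] min(10,18)*11=110 best=165 → l++
[3,13] min(3,18)*10=30 best=165 → l++
[4,13] min(1,18)*9=9 best=165 → l++
[5,13] min(3,18)*8=24 best=165 → l++
[6,13] min(10,18)*7=70 best=165 → l++
[7,13] min(3,18)*6=18 best=165 → l++
[8,13] min(1,18)*5=5 best=165 → l++
[9,13] min(4,18)*4=16 best=165 → l++
[10,13] min(3,18)*3=9 best=165 → l++
[11,13] min(14,18)*2=28 best=165 → l++
[12,13] min(10,18)*1=10 best=165 → l++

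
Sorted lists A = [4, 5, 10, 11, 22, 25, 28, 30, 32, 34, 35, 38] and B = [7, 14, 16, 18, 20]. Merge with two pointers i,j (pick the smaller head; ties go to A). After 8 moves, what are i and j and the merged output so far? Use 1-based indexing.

i=1 j=1: A[i]=4<=B[j]=7 take 4, i++
i=2 j=1: A[i]=5<=B[j]=7 take 5, i++
i=3 j=1: A[i]=10>B[j]=7 take 7, j++
i=3 j=2: A[i]=10<=B[j]=14 take 10, i++
i=4 j=2: A[i]=11<=B[j]=14 take 11, i++
i=5 j=2: A[i]=22>B[j]=14 take 14, j++
i=5 j=3: A[i]=22>B[j]=16 take 16, j++
i=5 j=4: A[i]=22>B[j]=18 take 18, j++

i=5, j=5, merged so far=[4, 5, 7, 10, 11, 14, 16, 18]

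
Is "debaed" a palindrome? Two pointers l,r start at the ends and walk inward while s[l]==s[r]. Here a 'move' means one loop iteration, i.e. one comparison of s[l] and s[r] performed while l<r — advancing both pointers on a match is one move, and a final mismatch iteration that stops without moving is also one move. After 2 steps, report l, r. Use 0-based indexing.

l=2, r=3

[0,5] 'd'=='d' → l++,r--
[1,4] 'e'=='e' → l++,r--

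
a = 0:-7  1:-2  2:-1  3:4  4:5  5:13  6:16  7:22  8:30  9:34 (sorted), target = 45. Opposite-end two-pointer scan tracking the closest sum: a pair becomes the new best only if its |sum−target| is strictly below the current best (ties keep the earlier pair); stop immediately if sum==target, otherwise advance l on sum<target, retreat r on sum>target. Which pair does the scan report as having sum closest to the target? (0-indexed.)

pair (16, 30) with sum 46 (|Δ|=1)

[0,9] -7+34=27 d=18 * → l++
[1,9] -2+34=32 d=13 * → l++
[2,9] -1+34=33 d=12 * → l++
[3,9] 4+34=38 d=7 * → l++
[4,9] 5+34=39 d=6 * → l++
[5,9] 13+34=47 d=2 * → r--
[5,8] 13+30=43 d=2 → l++
[6,8] 16+30=46 d=1 * → r--
[6,7] 16+22=38 d=7 → l++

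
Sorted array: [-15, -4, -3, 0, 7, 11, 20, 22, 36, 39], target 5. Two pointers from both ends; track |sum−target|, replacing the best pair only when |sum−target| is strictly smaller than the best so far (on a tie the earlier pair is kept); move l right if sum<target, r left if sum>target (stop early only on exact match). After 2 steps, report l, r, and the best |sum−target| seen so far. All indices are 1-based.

[1,10] -15+39=24 d=19 * → r--
[1,9] -15+36=21 d=16 * → r--

l=1, r=8, best |Δ|=16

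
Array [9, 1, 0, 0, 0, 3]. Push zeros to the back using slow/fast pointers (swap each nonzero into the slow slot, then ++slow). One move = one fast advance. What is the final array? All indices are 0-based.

[9, 1, 3, 0, 0, 0]

(s=0,f=0) a[fast]=9≠0 swap→a[0]=9 → slow++,fast++
(s=1,f=1) a[fast]=1≠0 swap→a[1]=1 → slow++,fast++
(s=2,f=2) a[fast]=0 → fast++
(s=2,f=3) a[fast]=0 → fast++
(s=2,f=4) a[fast]=0 → fast++
(s=2,f=5) a[fast]=3≠0 swap→a[2]=3 → slow++,fast++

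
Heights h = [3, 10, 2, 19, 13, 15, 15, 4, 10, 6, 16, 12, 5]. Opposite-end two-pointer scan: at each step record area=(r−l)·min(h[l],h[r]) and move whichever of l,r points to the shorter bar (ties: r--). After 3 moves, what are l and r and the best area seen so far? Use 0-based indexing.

l=2, r=11, best area=100

l=0 r=12: min(3,5)*12=36 best=36 *, l++
l=1 r=12: min(10,5)*11=55 best=55 *, r--
l=1 r=11: min(10,12)*10=100 best=100 *, l++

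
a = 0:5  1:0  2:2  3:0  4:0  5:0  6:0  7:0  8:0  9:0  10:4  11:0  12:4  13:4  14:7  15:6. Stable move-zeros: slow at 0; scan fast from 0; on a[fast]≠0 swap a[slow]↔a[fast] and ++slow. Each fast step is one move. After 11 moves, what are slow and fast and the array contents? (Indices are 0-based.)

slow=3, fast=11, a=[5, 2, 4, 0, 0, 0, 0, 0, 0, 0, 0, 0, 4, 4, 7, 6]

slow=0 fast=0: a[fast]=5≠0 swap→a[0]=5, slow++,fast++
slow=1 fast=1: a[fast]=0, fast++
slow=1 fast=2: a[fast]=2≠0 swap→a[1]=2, slow++,fast++
slow=2 fast=3: a[fast]=0, fast++
slow=2 fast=4: a[fast]=0, fast++
slow=2 fast=5: a[fast]=0, fast++
slow=2 fast=6: a[fast]=0, fast++
slow=2 fast=7: a[fast]=0, fast++
slow=2 fast=8: a[fast]=0, fast++
slow=2 fast=9: a[fast]=0, fast++
slow=2 fast=10: a[fast]=4≠0 swap→a[2]=4, slow++,fast++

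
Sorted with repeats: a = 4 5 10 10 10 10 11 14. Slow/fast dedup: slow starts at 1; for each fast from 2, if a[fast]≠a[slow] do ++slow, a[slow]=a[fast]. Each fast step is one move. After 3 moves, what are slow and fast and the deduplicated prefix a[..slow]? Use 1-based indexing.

slow=3, fast=5, prefix=[4, 5, 10]

(s=1,f=2) a[fast]=5≠a[slow]=4 write a[2]=5 → slow++,fast++
(s=2,f=3) a[fast]=10≠a[slow]=5 write a[3]=10 → slow++,fast++
(s=3,f=4) a[fast]=10=a[slow] dup → fast++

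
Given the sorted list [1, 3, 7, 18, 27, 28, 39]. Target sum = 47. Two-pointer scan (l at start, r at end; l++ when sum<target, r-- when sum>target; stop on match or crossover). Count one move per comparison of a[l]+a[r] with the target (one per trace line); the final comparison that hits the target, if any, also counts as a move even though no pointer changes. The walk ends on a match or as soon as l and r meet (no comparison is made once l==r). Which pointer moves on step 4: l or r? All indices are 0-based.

r

l=0 r=6: 1+39=40 <47, l++
l=1 r=6: 3+39=42 <47, l++
l=2 r=6: 7+39=46 <47, l++
l=3 r=6: 18+39=57 >47, r--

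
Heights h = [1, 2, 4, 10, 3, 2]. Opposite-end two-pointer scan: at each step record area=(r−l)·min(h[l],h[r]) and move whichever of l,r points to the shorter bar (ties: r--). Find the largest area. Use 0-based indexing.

l=0 r=5: min(1,2)*5=5 best=5 *, l++
l=1 r=5: min(2,2)*4=8 best=8 *, r--
l=1 r=4: min(2,3)*3=6 best=8, l++
l=2 r=4: min(4,3)*2=6 best=8, r--
l=2 r=3: min(4,10)*1=4 best=8, l++

max area = 8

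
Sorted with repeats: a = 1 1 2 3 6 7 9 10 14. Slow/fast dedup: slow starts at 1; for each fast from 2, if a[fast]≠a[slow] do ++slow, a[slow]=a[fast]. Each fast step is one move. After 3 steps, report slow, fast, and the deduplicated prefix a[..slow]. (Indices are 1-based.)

slow=3, fast=5, prefix=[1, 2, 3]

(s=1,f=2) a[fast]=1=a[slow] dup → fast++
(s=1,f=3) a[fast]=2≠a[slow]=1 write a[2]=2 → slow++,fast++
(s=2,f=4) a[fast]=3≠a[slow]=2 write a[3]=3 → slow++,fast++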